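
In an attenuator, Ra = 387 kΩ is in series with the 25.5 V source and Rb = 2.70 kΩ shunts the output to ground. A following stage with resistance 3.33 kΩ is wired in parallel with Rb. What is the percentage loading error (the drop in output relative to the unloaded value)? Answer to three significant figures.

The divider's output (Thévenin) resistance is Ra‖Rb = 2.681 kΩ.
Fractional drop under load = R_th/(R_th + R_L) = 2.681 / (2.681 + 3.33) = 0.4460.
So the output falls by 44.6 %.

44.6 %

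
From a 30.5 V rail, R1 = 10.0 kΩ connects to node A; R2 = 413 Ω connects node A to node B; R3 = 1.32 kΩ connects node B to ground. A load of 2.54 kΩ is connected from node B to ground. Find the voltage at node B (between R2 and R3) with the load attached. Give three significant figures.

V ≈ 2.35 V

At node B, R3 is in parallel with the load: R3‖R_L = 868.6 Ω.
Below node A the resistance is R2 + (R3‖R_L) = 1282 Ω, so V_A = 30.5 × 1282/11280 = 3.465 V.
Then V_B = V_A × (R3‖R_L)/(R2 + R3‖R_L) = 3.465 × 868.6/1282 = 2.35 V.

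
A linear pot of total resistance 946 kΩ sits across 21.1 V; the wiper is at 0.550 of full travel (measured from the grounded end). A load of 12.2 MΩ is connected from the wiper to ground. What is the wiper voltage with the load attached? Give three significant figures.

V ≈ 11.4 V

The wiper splits the pot into (1−α)R = 425.7 kΩ above and αR = 520.3 kΩ below.
Lower section ‖ load = 499.0 kΩ.
V_wiper = 21.1 × 499.0/(425.7 + 499.0) = 11.4 V.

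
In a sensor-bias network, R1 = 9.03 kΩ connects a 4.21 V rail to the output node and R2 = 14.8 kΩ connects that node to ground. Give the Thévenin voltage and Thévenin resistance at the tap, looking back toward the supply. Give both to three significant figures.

V_th is the open-circuit tap voltage: 4.21 × 14.8/(9.03 + 14.8) = 2.61 V.
With the supply zeroed, R1 and R2 appear in parallel from the tap: R_th = R1‖R2 = (9.03 × 14.8)/23.83 = 5.61 kΩ.

V_th = 2.61 V, R_th = 5.61 kΩ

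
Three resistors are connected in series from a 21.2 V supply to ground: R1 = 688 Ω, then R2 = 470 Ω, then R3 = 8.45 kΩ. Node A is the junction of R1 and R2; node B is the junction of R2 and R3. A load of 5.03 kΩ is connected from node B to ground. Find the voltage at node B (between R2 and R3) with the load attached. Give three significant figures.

V ≈ 15.5 V

At node B, R3 is in parallel with the load: R3‖R_L = 3153 Ω.
Below node A the resistance is R2 + (R3‖R_L) = 3623 Ω, so V_A = 21.2 × 3623/4311 = 17.82 V.
Then V_B = V_A × (R3‖R_L)/(R2 + R3‖R_L) = 17.82 × 3153/3623 = 15.5 V.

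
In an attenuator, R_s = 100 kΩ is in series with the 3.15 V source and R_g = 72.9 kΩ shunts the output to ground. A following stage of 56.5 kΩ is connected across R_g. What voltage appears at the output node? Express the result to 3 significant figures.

The load sits in parallel with R_g: R_g‖R_L = (72.9 × 56.5) / (72.9 + 56.5) = 31.83 kΩ.
V_out = 3.15 × 31.83 / (100 + 31.83) = 3.15 × 31.83/131.8 = 0.761 V.
(Unloaded it would have been 1.33 V.)

V_out ≈ 0.761 V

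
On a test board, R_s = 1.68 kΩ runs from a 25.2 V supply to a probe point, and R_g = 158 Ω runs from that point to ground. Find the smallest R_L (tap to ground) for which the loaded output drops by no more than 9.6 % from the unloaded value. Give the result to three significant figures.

Output resistance R_th = R_s‖R_g = (1680 × 158)/1838 = 144.4 Ω.
The fractional drop is R_th/(R_th + R_L); requiring this ≤ 0.0960 gives R_L ≥ R_th(1/0.0960 − 1) = 144.4 × 9.417 = 1.36 kΩ.

R_L(min) ≈ 1.36 kΩ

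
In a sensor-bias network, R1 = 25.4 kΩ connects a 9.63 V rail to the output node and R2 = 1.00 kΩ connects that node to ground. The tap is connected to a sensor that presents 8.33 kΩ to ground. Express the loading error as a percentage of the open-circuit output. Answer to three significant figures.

10.4 %

The divider's output (Thévenin) resistance is R1‖R2 = 0.9621 kΩ.
Fractional drop under load = R_th/(R_th + R_L) = 0.9621 / (0.9621 + 8.33) = 0.1035.
So the output falls by 10.4 %.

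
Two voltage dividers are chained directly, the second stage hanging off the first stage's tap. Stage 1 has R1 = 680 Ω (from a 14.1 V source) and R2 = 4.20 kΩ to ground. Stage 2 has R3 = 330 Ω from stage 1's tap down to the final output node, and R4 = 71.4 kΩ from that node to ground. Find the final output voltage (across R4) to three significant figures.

V_out ≈ 12.0 V

Stage 2 presents R3+R4 = 71730 Ω as a load on stage 1's tap.
Stage 1's lower leg becomes R2‖(R3+R4) = 3968 Ω, so V_mid = 14.1 × 3968/4648 = 12.04 V.
Stage 2 is itself unloaded: V_out = V_mid × R4/(R3+R4) = 12.04 × 71400/71730 = 12.0 V.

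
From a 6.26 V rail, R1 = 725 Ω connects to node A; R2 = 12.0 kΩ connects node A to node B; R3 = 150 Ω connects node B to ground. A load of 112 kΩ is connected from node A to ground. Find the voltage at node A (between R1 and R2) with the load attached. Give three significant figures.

Below node A the series string R2+R3 = 12150 Ω sits in parallel with the 112000 Ω load: 10960 Ω.
V_A = 6.26 × 10960/(725 + 10960) = 5.87 V.

V ≈ 5.87 V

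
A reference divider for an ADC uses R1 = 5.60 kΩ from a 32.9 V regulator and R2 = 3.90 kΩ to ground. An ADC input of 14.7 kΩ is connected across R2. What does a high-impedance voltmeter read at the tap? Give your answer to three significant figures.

V_out ≈ 11.7 V

The load sits in parallel with R2: R2‖R_L = (3.90 × 14.7) / (3.90 + 14.7) = 3.082 kΩ.
V_out = 32.9 × 3.082 / (5.60 + 3.082) = 32.9 × 3.082/8.682 = 11.7 V.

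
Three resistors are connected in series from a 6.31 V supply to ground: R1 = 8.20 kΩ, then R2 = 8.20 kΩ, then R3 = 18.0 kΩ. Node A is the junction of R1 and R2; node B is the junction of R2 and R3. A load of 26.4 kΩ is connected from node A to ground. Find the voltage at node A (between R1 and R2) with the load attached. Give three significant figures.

Below node A the series string R2+R3 = 26.20 kΩ sits in parallel with the 26.4 kΩ load: 13.15 kΩ.
V_A = 6.31 × 13.15/(8.20 + 13.15) = 3.89 V.

V ≈ 3.89 V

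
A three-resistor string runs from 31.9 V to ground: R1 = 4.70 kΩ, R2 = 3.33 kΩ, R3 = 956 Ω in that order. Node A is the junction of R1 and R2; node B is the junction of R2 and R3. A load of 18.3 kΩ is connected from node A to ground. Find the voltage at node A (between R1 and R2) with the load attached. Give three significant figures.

V ≈ 13.6 V

Below node A the series string R2+R3 = 4286 Ω sits in parallel with the 18300 Ω load: 3473 Ω.
V_A = 31.9 × 3473/(4700 + 3473) = 13.6 V.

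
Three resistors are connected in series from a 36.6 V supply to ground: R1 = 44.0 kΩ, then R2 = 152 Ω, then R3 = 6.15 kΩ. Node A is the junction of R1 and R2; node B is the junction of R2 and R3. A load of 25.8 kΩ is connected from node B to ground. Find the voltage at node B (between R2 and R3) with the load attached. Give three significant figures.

At node B, R3 is in parallel with the load: R3‖R_L = 4966 Ω.
Below node A the resistance is R2 + (R3‖R_L) = 5118 Ω, so V_A = 36.6 × 5118/49120 = 3.814 V.
Then V_B = V_A × (R3‖R_L)/(R2 + R3‖R_L) = 3.814 × 4966/5118 = 3.70 V.

V ≈ 3.70 V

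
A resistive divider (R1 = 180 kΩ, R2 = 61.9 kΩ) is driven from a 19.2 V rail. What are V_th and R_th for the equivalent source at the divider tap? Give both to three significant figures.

V_th is the open-circuit tap voltage: 19.2 × 61.9/(180 + 61.9) = 4.91 V.
With the supply zeroed, R1 and R2 appear in parallel from the tap: R_th = R1‖R2 = (180 × 61.9)/241.9 = 46.1 kΩ.

V_th = 4.91 V, R_th = 46.1 kΩ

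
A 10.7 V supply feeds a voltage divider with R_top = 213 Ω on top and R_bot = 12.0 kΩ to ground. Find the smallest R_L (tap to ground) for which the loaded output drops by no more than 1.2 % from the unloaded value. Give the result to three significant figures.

R_L(min) ≈ 17.2 kΩ

Output resistance R_th = R_top‖R_bot = (213 × 12000)/12210 = 209.3 Ω.
The fractional drop is R_th/(R_th + R_L); requiring this ≤ 0.0120 gives R_L ≥ R_th(1/0.0120 − 1) = 209.3 × 82.33 = 17.2 kΩ.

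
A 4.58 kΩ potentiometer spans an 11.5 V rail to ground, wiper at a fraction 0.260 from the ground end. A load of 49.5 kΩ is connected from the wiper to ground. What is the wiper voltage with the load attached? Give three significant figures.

The wiper splits the pot into (1−α)R = 3.389 kΩ above and αR = 1.191 kΩ below.
Lower section ‖ load = 1.163 kΩ.
V_wiper = 11.5 × 1.163/(3.389 + 1.163) = 2.94 V.

V ≈ 2.94 V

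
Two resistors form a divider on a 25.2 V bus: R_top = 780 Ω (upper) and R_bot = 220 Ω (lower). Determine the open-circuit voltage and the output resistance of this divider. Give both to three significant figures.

V_th = 5.54 V, R_th = 172 Ω

V_th is the open-circuit tap voltage: 25.2 × 220/(780 + 220) = 5.54 V.
With the supply zeroed, R_top and R_bot appear in parallel from the tap: R_th = R_top‖R_bot = (780 × 220)/1000 = 172 Ω.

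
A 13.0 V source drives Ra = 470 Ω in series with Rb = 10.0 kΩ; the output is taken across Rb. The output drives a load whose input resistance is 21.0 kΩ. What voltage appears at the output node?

V_out ≈ 12.2 V

The load sits in parallel with Rb: Rb‖R_L = (10000 × 21000) / (10000 + 21000) = 6774 Ω.
V_out = 13.0 × 6774 / (470 + 6774) = 13.0 × 6774/7244 = 12.2 V.
(Unloaded it would have been 12.4 V.)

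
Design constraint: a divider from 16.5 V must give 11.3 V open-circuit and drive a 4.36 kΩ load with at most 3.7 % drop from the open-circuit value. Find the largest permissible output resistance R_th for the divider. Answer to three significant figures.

R_th ≤ 168 Ω

Loading drop = R_th/(R_th + R_L) ≤ 0.0370, so R_th ≤ R_L · ε/(1−ε) = 4.36 kΩ × 0.0370/0.9630 = 168 Ω.
(Any R1, R2 with R2/(R1+R2) = 0.685 and R1‖R2 ≤ 168 Ω will meet the spec.)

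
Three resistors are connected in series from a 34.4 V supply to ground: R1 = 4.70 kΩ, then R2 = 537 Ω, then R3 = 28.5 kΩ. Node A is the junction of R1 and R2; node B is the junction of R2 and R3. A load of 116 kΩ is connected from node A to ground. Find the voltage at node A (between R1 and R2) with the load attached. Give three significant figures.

Below node A the series string R2+R3 = 29040 Ω sits in parallel with the 116000 Ω load: 23220 Ω.
V_A = 34.4 × 23220/(4700 + 23220) = 28.6 V.

V ≈ 28.6 V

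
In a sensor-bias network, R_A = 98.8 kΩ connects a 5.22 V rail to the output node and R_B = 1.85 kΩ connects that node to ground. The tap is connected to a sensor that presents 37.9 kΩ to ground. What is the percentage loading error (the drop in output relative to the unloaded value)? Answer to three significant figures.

4.57 %

The divider's output (Thévenin) resistance is R_A‖R_B = 1.816 kΩ.
Fractional drop under load = R_th/(R_th + R_L) = 1.816 / (1.816 + 37.9) = 0.04572.
So the output falls by 4.57 %.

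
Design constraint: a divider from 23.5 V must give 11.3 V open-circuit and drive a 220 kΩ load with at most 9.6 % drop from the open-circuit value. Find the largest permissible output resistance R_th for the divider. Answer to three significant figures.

Loading drop = R_th/(R_th + R_L) ≤ 0.0960, so R_th ≤ R_L · ε/(1−ε) = 220 kΩ × 0.0960/0.9040 = 23.4 kΩ.
(Any R1, R2 with R2/(R1+R2) = 0.481 and R1‖R2 ≤ 23.4 kΩ will meet the spec.)

R_th ≤ 23.4 kΩ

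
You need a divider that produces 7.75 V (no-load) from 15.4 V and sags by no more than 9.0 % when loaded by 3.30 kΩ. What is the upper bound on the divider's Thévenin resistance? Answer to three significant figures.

R_th ≤ 326 Ω

Loading drop = R_th/(R_th + R_L) ≤ 0.0900, so R_th ≤ R_L · ε/(1−ε) = 3.30 kΩ × 0.0900/0.9100 = 326 Ω.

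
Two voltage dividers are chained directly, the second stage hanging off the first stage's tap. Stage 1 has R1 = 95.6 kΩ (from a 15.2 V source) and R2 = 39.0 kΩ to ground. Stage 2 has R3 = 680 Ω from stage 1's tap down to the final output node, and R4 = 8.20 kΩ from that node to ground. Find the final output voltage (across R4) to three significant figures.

Stage 2 presents R3+R4 = 8880 Ω as a load on stage 1's tap.
Stage 1's lower leg becomes R2‖(R3+R4) = 7233 Ω, so V_mid = 15.2 × 7233/102800 = 1.069 V.
Stage 2 is itself unloaded: V_out = V_mid × R4/(R3+R4) = 1.069 × 8200/8880 = 0.987 V.

V_out ≈ 0.987 V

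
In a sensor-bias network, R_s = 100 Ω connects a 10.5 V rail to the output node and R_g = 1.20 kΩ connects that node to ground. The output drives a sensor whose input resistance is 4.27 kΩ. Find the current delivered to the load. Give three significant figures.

R_g‖R_L = 936.7 Ω; V_out = 10.5 × 936.7/1037 = 9.487 V.
I_L = V_out / R_L = 9.487 / 4.27 kΩ = 2.22 mA.

I_L ≈ 2.22 mA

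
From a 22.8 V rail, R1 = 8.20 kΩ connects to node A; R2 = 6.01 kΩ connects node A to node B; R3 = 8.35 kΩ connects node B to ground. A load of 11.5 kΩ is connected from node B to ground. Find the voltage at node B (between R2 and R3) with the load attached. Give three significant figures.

V ≈ 5.79 V

At node B, R3 is in parallel with the load: R3‖R_L = 4.838 kΩ.
Below node A the resistance is R2 + (R3‖R_L) = 10.85 kΩ, so V_A = 22.8 × 10.85/19.05 = 12.98 V.
Then V_B = V_A × (R3‖R_L)/(R2 + R3‖R_L) = 12.98 × 4.838/10.85 = 5.79 V.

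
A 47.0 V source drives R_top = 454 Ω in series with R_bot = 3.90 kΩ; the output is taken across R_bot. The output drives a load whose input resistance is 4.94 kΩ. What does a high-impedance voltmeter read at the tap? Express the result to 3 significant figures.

The load sits in parallel with R_bot: R_bot‖R_L = (3900 × 4940) / (3900 + 4940) = 2179 Ω.
V_out = 47.0 × 2179 / (454 + 2179) = 47.0 × 2179/2633 = 38.9 V.
(Unloaded it would have been 42.1 V.)

V_out ≈ 38.9 V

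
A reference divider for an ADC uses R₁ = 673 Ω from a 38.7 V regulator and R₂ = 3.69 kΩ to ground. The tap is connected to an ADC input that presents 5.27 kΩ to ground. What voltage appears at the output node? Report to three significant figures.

The load sits in parallel with R₂: R₂‖R_L = (3690 × 5270) / (3690 + 5270) = 2170 Ω.
V_out = 38.7 × 2170 / (673 + 2170) = 38.7 × 2170/2843 = 29.5 V.
(Unloaded it would have been 32.7 V.)

V_out ≈ 29.5 V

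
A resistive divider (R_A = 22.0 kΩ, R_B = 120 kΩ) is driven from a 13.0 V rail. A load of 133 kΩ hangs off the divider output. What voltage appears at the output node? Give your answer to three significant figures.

The load sits in parallel with R_B: R_B‖R_L = (120 × 133) / (120 + 133) = 63.08 kΩ.
V_out = 13.0 × 63.08 / (22.0 + 63.08) = 13.0 × 63.08/85.08 = 9.64 V.

V_out ≈ 9.64 V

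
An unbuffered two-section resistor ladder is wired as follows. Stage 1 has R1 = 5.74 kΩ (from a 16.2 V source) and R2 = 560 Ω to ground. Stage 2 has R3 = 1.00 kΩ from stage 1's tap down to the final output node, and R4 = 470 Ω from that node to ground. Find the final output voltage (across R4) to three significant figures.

Stage 2 presents R3+R4 = 1470 Ω as a load on stage 1's tap.
Stage 1's lower leg becomes R2‖(R3+R4) = 405.5 Ω, so V_mid = 16.2 × 405.5/6146 = 1.069 V.
Stage 2 is itself unloaded: V_out = V_mid × R4/(R3+R4) = 1.069 × 470/1470 = 0.342 V.

V_out ≈ 0.342 V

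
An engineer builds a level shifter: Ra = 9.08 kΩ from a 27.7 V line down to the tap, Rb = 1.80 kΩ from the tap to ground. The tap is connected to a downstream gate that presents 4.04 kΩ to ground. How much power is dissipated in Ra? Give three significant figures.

P ≈ 65.4 mW

Total resistance from the source is Ra + (Rb‖R_L) = 10.33 kΩ, so I = 27.7/10.33 kΩ = 2.683 mA.
P = I²·Ra = (2.683 mA)² × 9.08 kΩ = 65.4 mW.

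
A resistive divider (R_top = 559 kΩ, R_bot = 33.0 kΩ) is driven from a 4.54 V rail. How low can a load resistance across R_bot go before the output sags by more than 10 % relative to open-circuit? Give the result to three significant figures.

R_L(min) ≈ 280 kΩ

Output resistance R_th = R_top‖R_bot = (559 × 33.0)/592.0 = 31.16 kΩ.
The fractional drop is R_th/(R_th + R_L); requiring this ≤ 0.100 gives R_L ≥ R_th(1/0.100 − 1) = 31.16 × 9.000 = 280 kΩ.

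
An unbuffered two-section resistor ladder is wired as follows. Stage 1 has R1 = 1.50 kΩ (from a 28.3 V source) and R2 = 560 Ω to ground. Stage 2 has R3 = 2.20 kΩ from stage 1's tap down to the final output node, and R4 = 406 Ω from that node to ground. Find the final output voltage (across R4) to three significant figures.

Stage 2 presents R3+R4 = 2606 Ω as a load on stage 1's tap.
Stage 1's lower leg becomes R2‖(R3+R4) = 460.9 Ω, so V_mid = 28.3 × 460.9/1961 = 6.652 V.
Stage 2 is itself unloaded: V_out = V_mid × R4/(R3+R4) = 6.652 × 406/2606 = 1.04 V.

V_out ≈ 1.04 V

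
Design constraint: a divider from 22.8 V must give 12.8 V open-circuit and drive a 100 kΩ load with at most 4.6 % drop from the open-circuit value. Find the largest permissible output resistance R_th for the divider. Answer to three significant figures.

R_th ≤ 4.82 kΩ

Loading drop = R_th/(R_th + R_L) ≤ 0.0460, so R_th ≤ R_L · ε/(1−ε) = 100 kΩ × 0.0460/0.9540 = 4.82 kΩ.
(Any R1, R2 with R2/(R1+R2) = 0.561 and R1‖R2 ≤ 4.82 kΩ will meet the spec.)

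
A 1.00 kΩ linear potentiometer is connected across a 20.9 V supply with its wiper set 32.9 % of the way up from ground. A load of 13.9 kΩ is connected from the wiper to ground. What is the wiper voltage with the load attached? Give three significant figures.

The wiper splits the pot into (1−α)R = 671.0 Ω above and αR = 329.0 Ω below.
Lower section ‖ load = 321.4 Ω.
V_wiper = 20.9 × 321.4/(671.0 + 321.4) = 6.77 V.

V ≈ 6.77 V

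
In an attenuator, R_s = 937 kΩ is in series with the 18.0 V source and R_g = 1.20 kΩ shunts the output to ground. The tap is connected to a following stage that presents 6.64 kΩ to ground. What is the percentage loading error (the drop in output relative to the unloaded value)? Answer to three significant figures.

Unloaded V = 18.0 × 1.20/938.2 = 0.02302 V.
Loaded: R_g‖R_L = 1.016 kΩ, giving V = 18.0 × 1.016/938.0 = 0.01950 V.
Drop = (0.02302 − 0.01950) / 0.02302 = 15.3 %.

15.3 %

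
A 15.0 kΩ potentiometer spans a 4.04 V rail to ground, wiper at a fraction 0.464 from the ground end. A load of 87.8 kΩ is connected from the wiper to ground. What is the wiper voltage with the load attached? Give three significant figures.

V ≈ 1.80 V

The wiper splits the pot into (1−α)R = 8.040 kΩ above and αR = 6.960 kΩ below.
Lower section ‖ load = 6.449 kΩ.
V_wiper = 4.04 × 6.449/(8.040 + 6.449) = 1.80 V.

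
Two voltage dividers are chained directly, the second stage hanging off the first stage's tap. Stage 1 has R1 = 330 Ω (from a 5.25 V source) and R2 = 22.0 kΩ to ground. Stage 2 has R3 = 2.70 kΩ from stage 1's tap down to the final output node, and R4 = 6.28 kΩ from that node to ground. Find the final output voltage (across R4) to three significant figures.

Stage 2 presents R3+R4 = 8980 Ω as a load on stage 1's tap.
Stage 1's lower leg becomes R2‖(R3+R4) = 6377 Ω, so V_mid = 5.25 × 6377/6707 = 4.992 V.
Stage 2 is itself unloaded: V_out = V_mid × R4/(R3+R4) = 4.992 × 6280/8980 = 3.49 V.

V_out ≈ 3.49 V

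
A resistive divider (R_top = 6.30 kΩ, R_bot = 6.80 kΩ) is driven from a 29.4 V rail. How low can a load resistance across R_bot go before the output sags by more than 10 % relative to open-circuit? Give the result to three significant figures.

R_L(min) ≈ 29.4 kΩ

Output resistance R_th = R_top‖R_bot = (6.30 × 6.80)/13.10 = 3.270 kΩ.
The fractional drop is R_th/(R_th + R_L); requiring this ≤ 0.100 gives R_L ≥ R_th(1/0.100 − 1) = 3.270 × 9.000 = 29.4 kΩ.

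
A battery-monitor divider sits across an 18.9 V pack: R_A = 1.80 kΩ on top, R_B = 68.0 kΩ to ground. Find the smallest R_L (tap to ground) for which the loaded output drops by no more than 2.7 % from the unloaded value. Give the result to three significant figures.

Output resistance R_th = R_A‖R_B = (1.80 × 68.0)/69.80 = 1.754 kΩ.
The fractional drop is R_th/(R_th + R_L); requiring this ≤ 0.0270 gives R_L ≥ R_th(1/0.0270 − 1) = 1.754 × 36.04 = 63.2 kΩ.

R_L(min) ≈ 63.2 kΩ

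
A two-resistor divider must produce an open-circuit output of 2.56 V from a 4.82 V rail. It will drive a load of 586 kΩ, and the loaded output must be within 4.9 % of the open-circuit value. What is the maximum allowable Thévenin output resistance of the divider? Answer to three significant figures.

Loading drop = R_th/(R_th + R_L) ≤ 0.0490, so R_th ≤ R_L · ε/(1−ε) = 586 kΩ × 0.0490/0.9510 = 30.2 kΩ.

R_th ≤ 30.2 kΩ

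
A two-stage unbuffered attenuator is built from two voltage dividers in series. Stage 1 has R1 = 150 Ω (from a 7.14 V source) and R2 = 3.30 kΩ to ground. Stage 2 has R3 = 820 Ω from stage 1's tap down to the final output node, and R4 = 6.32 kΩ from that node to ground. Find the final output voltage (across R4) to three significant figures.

Stage 2 presents R3+R4 = 7140 Ω as a load on stage 1's tap.
Stage 1's lower leg becomes R2‖(R3+R4) = 2257 Ω, so V_mid = 7.14 × 2257/2407 = 6.695 V.
Stage 2 is itself unloaded: V_out = V_mid × R4/(R3+R4) = 6.695 × 6320/7140 = 5.93 V.

V_out ≈ 5.93 V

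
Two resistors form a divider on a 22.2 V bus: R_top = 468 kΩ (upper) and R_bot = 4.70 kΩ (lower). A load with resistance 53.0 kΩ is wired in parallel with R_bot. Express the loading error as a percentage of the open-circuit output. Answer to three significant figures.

8.07 %

The divider's output (Thévenin) resistance is R_top‖R_bot = 4.653 kΩ.
Fractional drop under load = R_th/(R_th + R_L) = 4.653 / (4.653 + 53.0) = 0.08071.
So the output falls by 8.07 %.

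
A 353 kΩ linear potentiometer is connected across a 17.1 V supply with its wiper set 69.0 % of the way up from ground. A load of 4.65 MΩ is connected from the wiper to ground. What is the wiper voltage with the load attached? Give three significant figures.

The wiper splits the pot into (1−α)R = 109.4 kΩ above and αR = 243.6 kΩ below.
Lower section ‖ load = 231.4 kΩ.
V_wiper = 17.1 × 231.4/(109.4 + 231.4) = 11.6 V.

V ≈ 11.6 V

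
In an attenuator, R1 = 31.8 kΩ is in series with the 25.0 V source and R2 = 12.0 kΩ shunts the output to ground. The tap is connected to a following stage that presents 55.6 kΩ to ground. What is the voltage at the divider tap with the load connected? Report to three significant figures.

The load sits in parallel with R2: R2‖R_L = (12.0 × 55.6) / (12.0 + 55.6) = 9.870 kΩ.
V_out = 25.0 × 9.870 / (31.8 + 9.870) = 25.0 × 9.870/41.67 = 5.92 V.
(Unloaded it would have been 6.85 V.)

V_out ≈ 5.92 V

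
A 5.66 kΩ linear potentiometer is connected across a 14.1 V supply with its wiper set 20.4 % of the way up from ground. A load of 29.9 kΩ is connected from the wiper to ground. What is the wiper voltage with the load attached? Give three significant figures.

The wiper splits the pot into (1−α)R = 4.505 kΩ above and αR = 1.155 kΩ below.
Lower section ‖ load = 1.112 kΩ.
V_wiper = 14.1 × 1.112/(4.505 + 1.112) = 2.79 V.

V ≈ 2.79 V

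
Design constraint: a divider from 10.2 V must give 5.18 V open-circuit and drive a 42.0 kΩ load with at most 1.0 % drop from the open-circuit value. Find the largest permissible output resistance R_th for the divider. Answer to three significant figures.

R_th ≤ 424 Ω

Loading drop = R_th/(R_th + R_L) ≤ 0.0100, so R_th ≤ R_L · ε/(1−ε) = 42.0 kΩ × 0.0100/0.9900 = 424 Ω.
(Any R1, R2 with R2/(R1+R2) = 0.508 and R1‖R2 ≤ 424 Ω will meet the spec.)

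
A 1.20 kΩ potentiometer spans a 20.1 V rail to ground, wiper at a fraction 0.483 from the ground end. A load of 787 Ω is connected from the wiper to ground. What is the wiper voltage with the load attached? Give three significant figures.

The wiper splits the pot into (1−α)R = 620.4 Ω above and αR = 579.6 Ω below.
Lower section ‖ load = 333.8 Ω.
V_wiper = 20.1 × 333.8/(620.4 + 333.8) = 7.03 V.

V ≈ 7.03 V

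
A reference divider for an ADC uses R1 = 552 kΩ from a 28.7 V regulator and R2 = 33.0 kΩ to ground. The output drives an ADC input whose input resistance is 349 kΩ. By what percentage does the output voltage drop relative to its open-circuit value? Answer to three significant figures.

The divider's output (Thévenin) resistance is R1‖R2 = 31.14 kΩ.
Fractional drop under load = R_th/(R_th + R_L) = 31.14 / (31.14 + 349) = 0.08191.
So the output falls by 8.19 %.

8.19 %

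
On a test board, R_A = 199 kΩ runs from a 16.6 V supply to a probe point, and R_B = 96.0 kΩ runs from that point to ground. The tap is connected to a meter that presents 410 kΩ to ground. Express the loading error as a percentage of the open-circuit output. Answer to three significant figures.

The divider's output (Thévenin) resistance is R_A‖R_B = 64.76 kΩ.
Fractional drop under load = R_th/(R_th + R_L) = 64.76 / (64.76 + 410) = 0.1364.
So the output falls by 13.6 %.

13.6 %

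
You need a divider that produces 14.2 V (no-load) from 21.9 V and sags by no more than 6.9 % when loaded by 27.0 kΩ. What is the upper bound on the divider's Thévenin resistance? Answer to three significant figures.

Loading drop = R_th/(R_th + R_L) ≤ 0.0690, so R_th ≤ R_L · ε/(1−ε) = 27.0 kΩ × 0.0690/0.9310 = 2.00 kΩ.

R_th ≤ 2.00 kΩ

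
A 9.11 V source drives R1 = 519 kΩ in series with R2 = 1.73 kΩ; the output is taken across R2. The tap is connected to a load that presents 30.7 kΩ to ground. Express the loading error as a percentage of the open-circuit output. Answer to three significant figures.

The divider's output (Thévenin) resistance is R1‖R2 = 1.724 kΩ.
Fractional drop under load = R_th/(R_th + R_L) = 1.724 / (1.724 + 30.7) = 0.05318.
So the output falls by 5.32 %.

5.32 %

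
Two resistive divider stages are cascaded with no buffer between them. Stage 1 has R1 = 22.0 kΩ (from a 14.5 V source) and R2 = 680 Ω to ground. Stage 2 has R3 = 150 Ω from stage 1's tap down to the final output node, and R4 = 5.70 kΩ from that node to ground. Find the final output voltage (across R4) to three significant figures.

Stage 2 presents R3+R4 = 5850 Ω as a load on stage 1's tap.
Stage 1's lower leg becomes R2‖(R3+R4) = 609.2 Ω, so V_mid = 14.5 × 609.2/22610 = 0.3907 V.
Stage 2 is itself unloaded: V_out = V_mid × R4/(R3+R4) = 0.3907 × 5700/5850 = 0.381 V.

V_out ≈ 0.381 V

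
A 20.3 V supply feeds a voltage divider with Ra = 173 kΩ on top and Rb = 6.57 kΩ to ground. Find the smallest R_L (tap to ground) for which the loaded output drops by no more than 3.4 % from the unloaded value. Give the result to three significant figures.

R_L(min) ≈ 180 kΩ

Output resistance R_th = Ra‖Rb = (173 × 6.57)/179.6 = 6.330 kΩ.
The fractional drop is R_th/(R_th + R_L); requiring this ≤ 0.0340 gives R_L ≥ R_th(1/0.0340 − 1) = 6.330 × 28.41 = 180 kΩ.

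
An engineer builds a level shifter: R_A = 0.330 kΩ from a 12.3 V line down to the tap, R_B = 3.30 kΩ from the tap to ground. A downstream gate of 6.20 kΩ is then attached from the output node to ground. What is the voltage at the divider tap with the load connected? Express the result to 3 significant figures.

The load sits in parallel with R_B: R_B‖R_L = (3300 × 6200) / (3300 + 6200) = 2154 Ω.
V_out = 12.3 × 2154 / (330 + 2154) = 12.3 × 2154/2484 = 10.7 V.

V_out ≈ 10.7 V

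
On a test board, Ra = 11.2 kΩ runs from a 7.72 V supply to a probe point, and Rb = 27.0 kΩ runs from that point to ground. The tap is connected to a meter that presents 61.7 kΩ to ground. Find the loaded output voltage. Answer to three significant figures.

The load sits in parallel with Rb: Rb‖R_L = (27.0 × 61.7) / (27.0 + 61.7) = 18.78 kΩ.
V_out = 7.72 × 18.78 / (11.2 + 18.78) = 7.72 × 18.78/29.98 = 4.84 V.
(Unloaded it would have been 5.46 V.)

V_out ≈ 4.84 V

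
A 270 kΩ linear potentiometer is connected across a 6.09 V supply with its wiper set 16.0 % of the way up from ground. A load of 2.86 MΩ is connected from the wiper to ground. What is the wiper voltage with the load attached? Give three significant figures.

The wiper splits the pot into (1−α)R = 226.8 kΩ above and αR = 43.20 kΩ below.
Lower section ‖ load = 42.56 kΩ.
V_wiper = 6.09 × 42.56/(226.8 + 42.56) = 0.962 V.

V ≈ 0.962 V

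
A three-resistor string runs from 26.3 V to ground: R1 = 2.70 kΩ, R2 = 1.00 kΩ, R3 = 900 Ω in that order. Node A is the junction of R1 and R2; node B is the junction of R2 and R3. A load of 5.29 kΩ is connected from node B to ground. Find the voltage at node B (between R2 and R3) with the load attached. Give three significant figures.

V ≈ 4.53 V

At node B, R3 is in parallel with the load: R3‖R_L = 769.1 Ω.
Below node A the resistance is R2 + (R3‖R_L) = 1769 Ω, so V_A = 26.3 × 1769/4469 = 10.41 V.
Then V_B = V_A × (R3‖R_L)/(R2 + R3‖R_L) = 10.41 × 769.1/1769 = 4.53 V.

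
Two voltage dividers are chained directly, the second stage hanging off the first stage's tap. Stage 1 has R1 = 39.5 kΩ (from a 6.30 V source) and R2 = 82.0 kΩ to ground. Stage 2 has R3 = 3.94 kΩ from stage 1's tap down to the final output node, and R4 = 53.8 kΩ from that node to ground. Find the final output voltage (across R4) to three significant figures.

V_out ≈ 2.71 V

Stage 2 presents R3+R4 = 57.74 kΩ as a load on stage 1's tap.
Stage 1's lower leg becomes R2‖(R3+R4) = 33.88 kΩ, so V_mid = 6.30 × 33.88/73.38 = 2.909 V.
Stage 2 is itself unloaded: V_out = V_mid × R4/(R3+R4) = 2.909 × 53.8/57.74 = 2.71 V.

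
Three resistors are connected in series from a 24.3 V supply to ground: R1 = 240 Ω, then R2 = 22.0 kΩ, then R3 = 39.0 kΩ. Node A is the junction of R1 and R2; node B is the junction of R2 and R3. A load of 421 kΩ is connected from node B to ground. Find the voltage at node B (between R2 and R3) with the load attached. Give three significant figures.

V ≈ 15.0 V

At node B, R3 is in parallel with the load: R3‖R_L = 35690 Ω.
Below node A the resistance is R2 + (R3‖R_L) = 57690 Ω, so V_A = 24.3 × 57690/57930 = 24.20 V.
Then V_B = V_A × (R3‖R_L)/(R2 + R3‖R_L) = 24.20 × 35690/57690 = 15.0 V.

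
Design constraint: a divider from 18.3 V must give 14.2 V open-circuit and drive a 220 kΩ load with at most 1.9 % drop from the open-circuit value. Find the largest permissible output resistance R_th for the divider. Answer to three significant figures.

Loading drop = R_th/(R_th + R_L) ≤ 0.0190, so R_th ≤ R_L · ε/(1−ε) = 220 kΩ × 0.0190/0.9810 = 4.26 kΩ.

R_th ≤ 4.26 kΩ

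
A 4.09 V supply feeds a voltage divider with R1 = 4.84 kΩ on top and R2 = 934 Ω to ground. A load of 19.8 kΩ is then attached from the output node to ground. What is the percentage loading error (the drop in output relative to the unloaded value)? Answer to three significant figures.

3.80 %

The divider's output (Thévenin) resistance is R1‖R2 = 782.9 Ω.
Fractional drop under load = R_th/(R_th + R_L) = 782.9 / (782.9 + 19800) = 0.03804.
So the output falls by 3.80 %.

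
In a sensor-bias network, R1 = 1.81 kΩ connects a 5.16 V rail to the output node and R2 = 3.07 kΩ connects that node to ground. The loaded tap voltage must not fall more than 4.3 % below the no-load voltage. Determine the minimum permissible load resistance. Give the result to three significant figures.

Output resistance R_th = R1‖R2 = (1.81 × 3.07)/4.880 = 1.139 kΩ.
The fractional drop is R_th/(R_th + R_L); requiring this ≤ 0.0430 gives R_L ≥ R_th(1/0.0430 − 1) = 1.139 × 22.26 = 25.3 kΩ.

R_L(min) ≈ 25.3 kΩ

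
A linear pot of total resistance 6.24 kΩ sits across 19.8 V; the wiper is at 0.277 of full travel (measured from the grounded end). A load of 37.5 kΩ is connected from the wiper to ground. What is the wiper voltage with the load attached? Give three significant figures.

The wiper splits the pot into (1−α)R = 4.512 kΩ above and αR = 1.728 kΩ below.
Lower section ‖ load = 1.652 kΩ.
V_wiper = 19.8 × 1.652/(4.512 + 1.652) = 5.31 V.

V ≈ 5.31 V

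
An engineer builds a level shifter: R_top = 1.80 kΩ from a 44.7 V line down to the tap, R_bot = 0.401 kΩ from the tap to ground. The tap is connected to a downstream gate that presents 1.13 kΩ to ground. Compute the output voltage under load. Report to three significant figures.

V_out ≈ 6.31 V

The load sits in parallel with R_bot: R_bot‖R_L = (401 × 1130) / (401 + 1130) = 296.0 Ω.
V_out = 44.7 × 296.0 / (1800 + 296.0) = 44.7 × 296.0/2096 = 6.31 V.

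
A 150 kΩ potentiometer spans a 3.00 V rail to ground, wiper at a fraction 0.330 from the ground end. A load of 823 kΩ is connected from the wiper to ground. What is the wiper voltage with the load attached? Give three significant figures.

The wiper splits the pot into (1−α)R = 100.5 kΩ above and αR = 49.50 kΩ below.
Lower section ‖ load = 46.69 kΩ.
V_wiper = 3.00 × 46.69/(100.5 + 46.69) = 0.952 V.

V ≈ 0.952 V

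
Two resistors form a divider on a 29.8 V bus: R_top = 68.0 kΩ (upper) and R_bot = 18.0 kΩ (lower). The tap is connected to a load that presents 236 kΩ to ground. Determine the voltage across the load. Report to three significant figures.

The load sits in parallel with R_bot: R_bot‖R_L = (18.0 × 236) / (18.0 + 236) = 16.72 kΩ.
V_out = 29.8 × 16.72 / (68.0 + 16.72) = 29.8 × 16.72/84.72 = 5.88 V.
(Unloaded it would have been 6.24 V.)

V_out ≈ 5.88 V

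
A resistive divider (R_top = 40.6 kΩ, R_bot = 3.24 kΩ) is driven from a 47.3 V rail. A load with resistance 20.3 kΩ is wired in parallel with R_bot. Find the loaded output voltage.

The load sits in parallel with R_bot: R_bot‖R_L = (3.24 × 20.3) / (3.24 + 20.3) = 2.794 kΩ.
V_out = 47.3 × 2.794 / (40.6 + 2.794) = 47.3 × 2.794/43.39 = 3.05 V.
(Unloaded it would have been 3.50 V.)

V_out ≈ 3.05 V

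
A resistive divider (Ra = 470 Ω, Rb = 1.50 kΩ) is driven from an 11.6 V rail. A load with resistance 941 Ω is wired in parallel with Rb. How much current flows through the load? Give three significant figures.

Rb‖R_L = 578.2 Ω; V_out = 11.6 × 578.2/1048 = 6.399 V.
I_L = V_out / R_L = 6.399 / 941 Ω = 6.80 mA.

I_L ≈ 6.80 mA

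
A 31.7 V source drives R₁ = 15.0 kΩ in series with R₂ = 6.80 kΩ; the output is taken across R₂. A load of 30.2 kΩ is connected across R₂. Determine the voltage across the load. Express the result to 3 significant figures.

The load sits in parallel with R₂: R₂‖R_L = (6.80 × 30.2) / (6.80 + 30.2) = 5.550 kΩ.
V_out = 31.7 × 5.550 / (15.0 + 5.550) = 31.7 × 5.550/20.55 = 8.56 V.
(Unloaded it would have been 9.89 V.)

V_out ≈ 8.56 V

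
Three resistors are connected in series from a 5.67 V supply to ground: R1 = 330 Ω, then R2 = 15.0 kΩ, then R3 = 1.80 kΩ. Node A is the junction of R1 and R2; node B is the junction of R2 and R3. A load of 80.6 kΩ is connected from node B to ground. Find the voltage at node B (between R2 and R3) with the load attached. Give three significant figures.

V ≈ 0.584 V

At node B, R3 is in parallel with the load: R3‖R_L = 1761 Ω.
Below node A the resistance is R2 + (R3‖R_L) = 16760 Ω, so V_A = 5.67 × 16760/17090 = 5.561 V.
Then V_B = V_A × (R3‖R_L)/(R2 + R3‖R_L) = 5.561 × 1761/16760 = 0.584 V.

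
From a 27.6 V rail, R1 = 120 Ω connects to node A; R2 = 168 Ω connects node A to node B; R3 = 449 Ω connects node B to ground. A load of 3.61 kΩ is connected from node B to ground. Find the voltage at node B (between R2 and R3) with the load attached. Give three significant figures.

At node B, R3 is in parallel with the load: R3‖R_L = 399.3 Ω.
Below node A the resistance is R2 + (R3‖R_L) = 567.3 Ω, so V_A = 27.6 × 567.3/687.3 = 22.78 V.
Then V_B = V_A × (R3‖R_L)/(R2 + R3‖R_L) = 22.78 × 399.3/567.3 = 16.0 V.

V ≈ 16.0 V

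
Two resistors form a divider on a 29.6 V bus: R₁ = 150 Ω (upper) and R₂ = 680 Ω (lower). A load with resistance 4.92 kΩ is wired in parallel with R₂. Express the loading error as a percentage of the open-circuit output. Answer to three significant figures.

2.44 %

The divider's output (Thévenin) resistance is R₁‖R₂ = 122.9 Ω.
Fractional drop under load = R_th/(R_th + R_L) = 122.9 / (122.9 + 4920) = 0.02437.
So the output falls by 2.44 %.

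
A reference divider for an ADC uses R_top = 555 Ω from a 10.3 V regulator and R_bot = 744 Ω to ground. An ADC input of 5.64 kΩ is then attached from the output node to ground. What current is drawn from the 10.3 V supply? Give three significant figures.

R_bot‖R_L = 657.3 Ω, so the source sees R_top + R_bot‖R_L = 1212 Ω.
I = 10.3 V / 1212 Ω = 8.50 mA.

I ≈ 8.50 mA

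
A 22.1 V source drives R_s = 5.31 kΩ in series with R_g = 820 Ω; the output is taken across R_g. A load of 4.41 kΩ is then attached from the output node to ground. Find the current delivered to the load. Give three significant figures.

I_L ≈ 0.577 mA

R_g‖R_L = 691.4 Ω; V_out = 22.1 × 691.4/6001 = 2.546 V.
I_L = V_out / R_L = 2.546 / 4.41 kΩ = 0.577 mA.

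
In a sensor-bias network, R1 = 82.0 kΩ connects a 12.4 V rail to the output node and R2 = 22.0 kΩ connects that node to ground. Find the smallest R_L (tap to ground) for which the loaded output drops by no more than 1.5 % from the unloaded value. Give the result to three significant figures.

Output resistance R_th = R1‖R2 = (82.0 × 22.0)/104.0 = 17.35 kΩ.
The fractional drop is R_th/(R_th + R_L); requiring this ≤ 0.0150 gives R_L ≥ R_th(1/0.0150 − 1) = 17.35 × 65.67 = 1.14 MΩ.

R_L(min) ≈ 1.14 MΩ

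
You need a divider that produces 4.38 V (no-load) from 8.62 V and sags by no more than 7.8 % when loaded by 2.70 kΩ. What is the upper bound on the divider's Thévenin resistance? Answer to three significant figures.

Loading drop = R_th/(R_th + R_L) ≤ 0.0780, so R_th ≤ R_L · ε/(1−ε) = 2.70 kΩ × 0.0780/0.9220 = 228 Ω.
(Any R1, R2 with R2/(R1+R2) = 0.508 and R1‖R2 ≤ 228 Ω will meet the spec.)

R_th ≤ 228 Ω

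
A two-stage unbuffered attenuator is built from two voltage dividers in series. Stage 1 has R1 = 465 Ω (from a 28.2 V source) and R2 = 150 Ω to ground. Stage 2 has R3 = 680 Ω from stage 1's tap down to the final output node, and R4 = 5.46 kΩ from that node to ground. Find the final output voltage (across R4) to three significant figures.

V_out ≈ 6.01 V

Stage 2 presents R3+R4 = 6140 Ω as a load on stage 1's tap.
Stage 1's lower leg becomes R2‖(R3+R4) = 146.4 Ω, so V_mid = 28.2 × 146.4/611.4 = 6.753 V.
Stage 2 is itself unloaded: V_out = V_mid × R4/(R3+R4) = 6.753 × 5460/6140 = 6.01 V.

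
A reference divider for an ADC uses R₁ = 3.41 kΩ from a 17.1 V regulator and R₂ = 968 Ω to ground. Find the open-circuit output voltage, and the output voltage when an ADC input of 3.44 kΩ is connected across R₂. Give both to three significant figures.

Unloaded: 3.78 V; loaded: 3.10 V

Open-circuit: V = 17.1 × 968/(3410 + 968) = 3.78 V.
With the load, R₂ becomes R₂‖R_L = 755.4 Ω, so V = 17.1 × 755.4/4165 = 3.10 V.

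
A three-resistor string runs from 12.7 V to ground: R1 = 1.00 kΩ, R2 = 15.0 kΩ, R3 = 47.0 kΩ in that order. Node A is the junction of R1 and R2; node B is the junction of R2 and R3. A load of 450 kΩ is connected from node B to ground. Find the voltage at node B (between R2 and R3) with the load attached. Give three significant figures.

At node B, R3 is in parallel with the load: R3‖R_L = 42.56 kΩ.
Below node A the resistance is R2 + (R3‖R_L) = 57.56 kΩ, so V_A = 12.7 × 57.56/58.56 = 12.48 V.
Then V_B = V_A × (R3‖R_L)/(R2 + R3‖R_L) = 12.48 × 42.56/57.56 = 9.23 V.

V ≈ 9.23 V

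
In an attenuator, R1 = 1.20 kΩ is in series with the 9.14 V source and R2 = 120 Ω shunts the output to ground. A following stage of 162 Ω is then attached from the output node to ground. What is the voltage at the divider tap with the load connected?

The load sits in parallel with R2: R2‖R_L = (120 × 162) / (120 + 162) = 68.94 Ω.
V_out = 9.14 × 68.94 / (1200 + 68.94) = 9.14 × 68.94/1269 = 0.497 V.

V_out ≈ 0.497 V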